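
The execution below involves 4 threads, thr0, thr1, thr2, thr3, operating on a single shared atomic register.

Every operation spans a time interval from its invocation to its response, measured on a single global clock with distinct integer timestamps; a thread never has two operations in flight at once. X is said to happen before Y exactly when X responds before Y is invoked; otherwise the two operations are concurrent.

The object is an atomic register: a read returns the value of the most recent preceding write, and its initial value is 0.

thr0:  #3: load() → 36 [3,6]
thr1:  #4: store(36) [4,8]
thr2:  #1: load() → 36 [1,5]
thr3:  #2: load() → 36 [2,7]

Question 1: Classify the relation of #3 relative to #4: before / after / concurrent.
concurrent

#3 spans [3,6], #4 spans [4,8]
the intervals overlap in both directions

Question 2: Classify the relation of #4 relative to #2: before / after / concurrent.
concurrent

#4 spans [4,8], #2 spans [2,7]
the intervals overlap in both directions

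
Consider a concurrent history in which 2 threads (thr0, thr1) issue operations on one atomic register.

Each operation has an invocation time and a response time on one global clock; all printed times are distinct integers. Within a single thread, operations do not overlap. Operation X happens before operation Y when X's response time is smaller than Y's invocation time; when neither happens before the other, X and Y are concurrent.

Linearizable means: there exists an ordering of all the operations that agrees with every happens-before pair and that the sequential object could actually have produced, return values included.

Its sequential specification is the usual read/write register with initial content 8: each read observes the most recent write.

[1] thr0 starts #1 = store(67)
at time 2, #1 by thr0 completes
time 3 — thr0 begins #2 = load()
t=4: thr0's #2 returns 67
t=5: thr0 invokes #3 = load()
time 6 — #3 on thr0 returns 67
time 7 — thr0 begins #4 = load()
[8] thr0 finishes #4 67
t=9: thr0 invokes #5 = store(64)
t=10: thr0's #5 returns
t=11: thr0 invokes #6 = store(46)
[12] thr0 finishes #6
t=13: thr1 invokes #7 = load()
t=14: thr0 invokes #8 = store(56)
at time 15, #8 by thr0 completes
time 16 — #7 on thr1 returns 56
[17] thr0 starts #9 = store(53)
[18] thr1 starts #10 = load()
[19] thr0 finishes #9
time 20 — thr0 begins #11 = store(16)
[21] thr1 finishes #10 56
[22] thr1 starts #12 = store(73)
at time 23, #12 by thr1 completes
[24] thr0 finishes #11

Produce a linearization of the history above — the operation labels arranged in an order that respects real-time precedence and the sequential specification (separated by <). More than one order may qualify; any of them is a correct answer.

#1 < #2 < #3 < #4 < #5 < #6 < #8 < #7 < #10 < #9 < #11 < #12

step 1: #1 store(67) — value 67
step 2: #2 load() → 67 — value 67
step 3: #3 load() → 67 — value 67
step 4: #4 load() → 67 — value 67
step 5: #5 store(64) — value 64
step 6: #6 store(46) — value 46
step 7: #8 store(56) — value 56
step 8: #7 load() → 56 — value 56
step 9: #10 load() → 56 — value 56
step 10: #9 store(53) — value 53
step 11: #11 store(16) — value 16
step 12: #12 store(73) — value 73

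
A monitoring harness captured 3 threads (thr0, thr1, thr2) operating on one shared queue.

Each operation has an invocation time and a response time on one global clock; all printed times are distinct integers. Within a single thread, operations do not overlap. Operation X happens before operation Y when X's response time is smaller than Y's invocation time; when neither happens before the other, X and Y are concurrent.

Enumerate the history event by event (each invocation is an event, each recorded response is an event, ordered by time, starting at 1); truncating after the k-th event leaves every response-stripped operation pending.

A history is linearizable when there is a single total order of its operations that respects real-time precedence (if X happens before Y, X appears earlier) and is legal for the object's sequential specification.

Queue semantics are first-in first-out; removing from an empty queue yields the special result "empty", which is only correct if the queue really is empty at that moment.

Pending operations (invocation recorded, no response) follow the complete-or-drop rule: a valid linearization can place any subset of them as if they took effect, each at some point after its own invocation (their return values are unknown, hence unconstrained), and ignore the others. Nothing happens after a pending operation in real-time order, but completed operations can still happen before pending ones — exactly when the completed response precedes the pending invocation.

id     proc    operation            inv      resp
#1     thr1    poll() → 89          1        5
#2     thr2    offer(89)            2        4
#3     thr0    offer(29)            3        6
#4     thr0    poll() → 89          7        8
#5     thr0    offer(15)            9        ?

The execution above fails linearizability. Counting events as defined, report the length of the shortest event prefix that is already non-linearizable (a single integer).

events 1..7 are linearizable; a witness order is #2, #1, #3:
after step 1 (#2 offer(89)): queue <89>
after step 2 (#1 poll() → 89): queue <>
after step 3 (#3 offer(29)): queue <29>
at event 8 (#4's time-8 response) nothing linearizes any more
sample order #1, #2, #3, #4 stalls at step 1 — #1 poll() → 89 has no legal effect
sample order #1, #3, #2, #4 stalls at step 1 — #1 poll() → 89 has no legal effect

8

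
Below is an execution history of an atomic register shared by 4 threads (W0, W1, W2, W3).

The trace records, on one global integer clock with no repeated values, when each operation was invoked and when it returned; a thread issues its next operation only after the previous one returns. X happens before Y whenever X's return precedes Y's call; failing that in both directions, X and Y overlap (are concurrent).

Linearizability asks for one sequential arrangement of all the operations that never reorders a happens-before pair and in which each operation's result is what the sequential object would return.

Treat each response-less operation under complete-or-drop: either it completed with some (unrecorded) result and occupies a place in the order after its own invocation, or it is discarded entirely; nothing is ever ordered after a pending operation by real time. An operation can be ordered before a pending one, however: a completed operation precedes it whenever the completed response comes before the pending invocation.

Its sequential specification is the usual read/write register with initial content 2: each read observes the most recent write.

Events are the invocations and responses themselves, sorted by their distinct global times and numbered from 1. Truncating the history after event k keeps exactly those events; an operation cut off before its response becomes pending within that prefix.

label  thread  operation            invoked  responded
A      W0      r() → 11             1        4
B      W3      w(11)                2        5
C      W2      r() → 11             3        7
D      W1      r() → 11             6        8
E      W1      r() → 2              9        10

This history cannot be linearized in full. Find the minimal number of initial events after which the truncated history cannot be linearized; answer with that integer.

one valid order for events 1..9 is B, A, C, D:
1. B w(11), leaving value 11
2. A r() → 11, leaving value 11
3. C r() → 11, leaving value 11
4. D r() → 11, leaving value 11
at event 10 (E's time-10 response) nothing linearizes any more
take A, B, C, D, E: step 1 already fails, because A r() → 11 cannot occur there
take A, B, D, C, E: step 1 already fails, because A r() → 11 cannot occur there

10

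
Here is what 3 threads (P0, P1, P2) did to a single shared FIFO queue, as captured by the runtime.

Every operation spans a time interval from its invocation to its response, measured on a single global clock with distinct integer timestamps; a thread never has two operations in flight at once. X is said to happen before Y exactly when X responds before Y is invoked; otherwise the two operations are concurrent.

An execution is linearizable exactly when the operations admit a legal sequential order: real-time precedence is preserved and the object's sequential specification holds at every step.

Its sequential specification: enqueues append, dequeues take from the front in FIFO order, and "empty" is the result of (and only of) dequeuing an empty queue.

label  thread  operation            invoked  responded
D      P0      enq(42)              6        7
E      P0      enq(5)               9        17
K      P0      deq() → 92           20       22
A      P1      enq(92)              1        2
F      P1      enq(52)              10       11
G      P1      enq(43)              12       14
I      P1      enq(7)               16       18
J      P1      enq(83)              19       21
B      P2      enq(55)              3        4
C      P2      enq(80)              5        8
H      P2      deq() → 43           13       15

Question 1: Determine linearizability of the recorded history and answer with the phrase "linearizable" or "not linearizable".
not linearizable

the violation lands at event 15, H's response at time 15: events 1..14 linearize, events 1..15 do not
no legal order exists: 4 real-time-consistent candidates over 7 completed FIFO queue operations, all rejected
no escape via the 1 pending operation (E): every completion choice fails
e.g. A, B, C, D, F, G, H (pending dropped): illegal at step 7, since H deq() → 43 cannot apply there
e.g. A, B, C, D, F, H, G (pending dropped): illegal at step 6, since H deq() → 43 cannot apply there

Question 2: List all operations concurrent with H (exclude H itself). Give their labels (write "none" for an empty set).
Answer: E, G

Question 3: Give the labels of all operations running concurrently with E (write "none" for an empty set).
Answer: F, G, H, I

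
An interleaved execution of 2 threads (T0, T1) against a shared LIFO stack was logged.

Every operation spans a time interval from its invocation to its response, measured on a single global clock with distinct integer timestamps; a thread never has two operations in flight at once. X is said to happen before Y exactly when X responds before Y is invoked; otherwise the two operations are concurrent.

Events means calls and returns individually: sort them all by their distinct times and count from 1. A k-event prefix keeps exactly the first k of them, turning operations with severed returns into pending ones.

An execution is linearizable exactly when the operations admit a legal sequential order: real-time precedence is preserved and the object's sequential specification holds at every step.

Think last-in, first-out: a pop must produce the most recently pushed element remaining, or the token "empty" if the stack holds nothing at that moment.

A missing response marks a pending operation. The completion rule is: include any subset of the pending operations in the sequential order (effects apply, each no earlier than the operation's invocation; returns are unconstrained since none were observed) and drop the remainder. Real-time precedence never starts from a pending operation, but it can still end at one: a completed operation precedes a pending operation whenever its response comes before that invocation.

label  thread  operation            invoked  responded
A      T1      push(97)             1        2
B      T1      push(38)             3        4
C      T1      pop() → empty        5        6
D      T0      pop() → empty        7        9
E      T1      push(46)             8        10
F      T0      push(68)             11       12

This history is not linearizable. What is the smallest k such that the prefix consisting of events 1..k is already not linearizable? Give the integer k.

events 1..5 are linearizable; a witness order is A, B:
after step 1 (A push(97)): stack <97>
after step 2 (B push(38)): stack <97,38>
at event 6 (C's time-6 response) nothing linearizes any more
e.g. A, B, C: illegal at step 3, since C pop() → empty cannot apply there

6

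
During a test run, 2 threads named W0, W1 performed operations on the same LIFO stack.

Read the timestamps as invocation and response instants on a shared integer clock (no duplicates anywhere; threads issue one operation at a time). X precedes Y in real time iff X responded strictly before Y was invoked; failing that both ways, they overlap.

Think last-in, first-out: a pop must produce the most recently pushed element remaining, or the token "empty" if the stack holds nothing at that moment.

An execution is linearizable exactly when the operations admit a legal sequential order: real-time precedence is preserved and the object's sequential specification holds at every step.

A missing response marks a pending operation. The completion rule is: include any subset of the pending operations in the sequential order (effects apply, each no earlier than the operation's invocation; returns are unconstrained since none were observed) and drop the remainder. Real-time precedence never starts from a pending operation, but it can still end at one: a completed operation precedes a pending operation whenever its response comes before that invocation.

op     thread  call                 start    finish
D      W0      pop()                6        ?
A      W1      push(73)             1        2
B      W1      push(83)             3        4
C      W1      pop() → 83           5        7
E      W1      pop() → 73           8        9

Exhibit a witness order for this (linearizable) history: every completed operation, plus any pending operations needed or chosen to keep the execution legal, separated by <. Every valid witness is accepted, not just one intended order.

A < B < C < E

after step 1 (A push(73)): stack <73>
after step 2 (B push(83)): stack <73,83>
after step 3 (C pop() → 83): stack <73>
after step 4 (E pop() → 73): stack <>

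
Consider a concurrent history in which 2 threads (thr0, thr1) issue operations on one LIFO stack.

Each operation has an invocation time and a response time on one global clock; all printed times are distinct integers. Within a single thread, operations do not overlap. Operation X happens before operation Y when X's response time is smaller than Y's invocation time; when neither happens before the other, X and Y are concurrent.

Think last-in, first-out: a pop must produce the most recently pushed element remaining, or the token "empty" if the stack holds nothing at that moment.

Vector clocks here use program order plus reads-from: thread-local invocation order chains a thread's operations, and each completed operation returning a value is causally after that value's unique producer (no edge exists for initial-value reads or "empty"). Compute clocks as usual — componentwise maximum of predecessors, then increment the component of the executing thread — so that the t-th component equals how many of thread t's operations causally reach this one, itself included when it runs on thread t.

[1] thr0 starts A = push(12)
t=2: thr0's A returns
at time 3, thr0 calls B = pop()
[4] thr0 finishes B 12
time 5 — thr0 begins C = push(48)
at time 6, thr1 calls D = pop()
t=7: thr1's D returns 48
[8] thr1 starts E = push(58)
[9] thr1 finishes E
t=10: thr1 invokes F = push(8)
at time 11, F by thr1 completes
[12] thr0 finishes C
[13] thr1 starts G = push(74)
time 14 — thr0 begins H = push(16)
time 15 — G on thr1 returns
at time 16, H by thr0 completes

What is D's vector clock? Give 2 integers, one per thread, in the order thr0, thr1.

VC(A, invoked at 1): no causal predecessors; +1 on thr0 → (1, 0)
B (invocation 3): componentwise max over VC(A)=(1, 0), +1 at thr0, giving (2, 0)
C (invocation 5): componentwise max over VC(B)=(2, 0), +1 at thr0, giving (3, 0)
D (invocation 6): componentwise max over VC(C)=(3, 0), +1 at thr1, giving (3, 1)
H (invocation 14): componentwise max over VC(C)=(3, 0), +1 at thr0, giving (4, 0)
E (invocation 8): componentwise max over VC(D)=(3, 1), +1 at thr1, giving (3, 2)
F (invocation 10): componentwise max over VC(E)=(3, 2), +1 at thr1, giving (3, 3)
G (invocation 13): componentwise max over VC(F)=(3, 3), +1 at thr1, giving (3, 4)
target: VC(D) = (3, 1)

(3, 1)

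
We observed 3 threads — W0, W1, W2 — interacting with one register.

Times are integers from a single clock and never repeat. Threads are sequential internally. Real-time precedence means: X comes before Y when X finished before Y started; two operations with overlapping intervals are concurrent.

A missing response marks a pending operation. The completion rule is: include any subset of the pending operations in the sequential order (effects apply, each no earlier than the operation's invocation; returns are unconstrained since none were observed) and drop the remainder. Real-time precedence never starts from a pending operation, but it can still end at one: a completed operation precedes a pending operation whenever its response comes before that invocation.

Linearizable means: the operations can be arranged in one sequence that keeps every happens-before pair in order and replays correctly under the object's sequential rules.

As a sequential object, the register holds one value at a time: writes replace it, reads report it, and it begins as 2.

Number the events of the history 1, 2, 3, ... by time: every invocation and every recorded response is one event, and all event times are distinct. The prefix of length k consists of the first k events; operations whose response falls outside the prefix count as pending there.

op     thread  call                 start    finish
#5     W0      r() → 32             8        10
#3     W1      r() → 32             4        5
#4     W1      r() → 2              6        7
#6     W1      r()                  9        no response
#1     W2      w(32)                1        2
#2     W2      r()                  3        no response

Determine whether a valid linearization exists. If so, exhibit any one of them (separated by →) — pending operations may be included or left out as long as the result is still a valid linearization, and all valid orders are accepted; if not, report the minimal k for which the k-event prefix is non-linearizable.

prefix check: 1..6 passes, 1..7 fails once #4's time-7 response joins
the sole real-time-consistent order of 3 completed operations fails the register replay
no escape via the 1 pending operation (#2): every completion choice fails
for example #1, #3, #4 (pending dropped) fails at step 3: #4 r() → 2 is not legal there

not linearizable — minimal violating prefix: 7 events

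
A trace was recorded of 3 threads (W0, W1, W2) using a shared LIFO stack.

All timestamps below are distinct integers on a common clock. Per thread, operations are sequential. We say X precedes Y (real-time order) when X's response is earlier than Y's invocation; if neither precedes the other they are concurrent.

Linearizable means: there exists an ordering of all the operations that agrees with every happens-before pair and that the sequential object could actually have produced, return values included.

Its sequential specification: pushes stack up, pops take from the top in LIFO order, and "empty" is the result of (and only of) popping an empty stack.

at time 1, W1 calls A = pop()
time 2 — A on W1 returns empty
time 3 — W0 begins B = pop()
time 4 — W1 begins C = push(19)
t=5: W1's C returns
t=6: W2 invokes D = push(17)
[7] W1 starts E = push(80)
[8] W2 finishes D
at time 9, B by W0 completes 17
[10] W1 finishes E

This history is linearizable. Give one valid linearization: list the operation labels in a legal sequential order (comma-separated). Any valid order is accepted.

1. A pop() → empty, leaving stack <>
2. C push(19), leaving stack <19>
3. D push(17), leaving stack <19,17>
4. B pop() → 17, leaving stack <19>
5. E push(80), leaving stack <19,80>

A, C, D, B, E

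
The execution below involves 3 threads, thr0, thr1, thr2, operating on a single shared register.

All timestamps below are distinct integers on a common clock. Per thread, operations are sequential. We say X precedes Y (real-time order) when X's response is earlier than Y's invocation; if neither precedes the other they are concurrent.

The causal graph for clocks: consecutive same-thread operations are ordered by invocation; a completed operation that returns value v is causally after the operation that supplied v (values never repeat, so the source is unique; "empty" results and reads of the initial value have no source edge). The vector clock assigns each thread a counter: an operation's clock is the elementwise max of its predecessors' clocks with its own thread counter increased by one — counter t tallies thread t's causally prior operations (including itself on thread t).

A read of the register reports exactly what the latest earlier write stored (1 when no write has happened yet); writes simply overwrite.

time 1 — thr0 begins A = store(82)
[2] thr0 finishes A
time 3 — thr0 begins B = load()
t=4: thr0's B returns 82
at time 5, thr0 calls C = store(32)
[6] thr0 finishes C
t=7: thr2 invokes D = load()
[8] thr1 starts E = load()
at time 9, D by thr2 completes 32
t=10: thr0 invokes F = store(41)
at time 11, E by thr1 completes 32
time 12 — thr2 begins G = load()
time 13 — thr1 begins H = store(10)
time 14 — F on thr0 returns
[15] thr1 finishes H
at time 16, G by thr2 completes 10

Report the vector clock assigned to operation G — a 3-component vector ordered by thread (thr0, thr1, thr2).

root op A, invoked 1: fresh clock plus thr0's own tick → (1, 0, 0)
VC(B, invoked at 3): max of VC(A)=(1, 0, 0), then +1 on thread thr0 → (2, 0, 0)
VC(C, invoked at 5): max of VC(B)=(2, 0, 0), then +1 on thread thr0 → (3, 0, 0)
VC(D, invoked at 7): max of VC(C)=(3, 0, 0), then +1 on thread thr2 → (3, 0, 1)
VC(E, invoked at 8): max of VC(C)=(3, 0, 0), then +1 on thread thr1 → (3, 1, 0)
VC(F, invoked at 10): max of VC(C)=(3, 0, 0), then +1 on thread thr0 → (4, 0, 0)
VC(H, invoked at 13): max of VC(E)=(3, 1, 0), then +1 on thread thr1 → (3, 2, 0)
VC(G, invoked at 12): max of VC(D)=(3, 0, 1), VC(H)=(3, 2, 0), then +1 on thread thr2 → (3, 2, 2)
target: VC(G) = (3, 2, 2)

(3, 2, 2)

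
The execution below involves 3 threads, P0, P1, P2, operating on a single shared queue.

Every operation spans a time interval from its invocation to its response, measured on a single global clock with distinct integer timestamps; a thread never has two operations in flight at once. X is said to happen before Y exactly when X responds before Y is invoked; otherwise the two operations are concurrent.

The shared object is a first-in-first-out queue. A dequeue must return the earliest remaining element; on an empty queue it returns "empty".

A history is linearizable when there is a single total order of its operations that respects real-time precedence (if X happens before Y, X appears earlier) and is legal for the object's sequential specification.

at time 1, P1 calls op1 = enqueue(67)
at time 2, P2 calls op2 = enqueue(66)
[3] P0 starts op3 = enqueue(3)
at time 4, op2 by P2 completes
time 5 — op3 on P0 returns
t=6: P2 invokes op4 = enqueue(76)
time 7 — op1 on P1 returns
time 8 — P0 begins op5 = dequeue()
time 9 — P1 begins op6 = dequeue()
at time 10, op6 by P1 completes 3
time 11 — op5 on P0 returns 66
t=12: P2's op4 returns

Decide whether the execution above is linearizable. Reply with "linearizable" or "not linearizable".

linearizable

a witness: op2, op3, op1, op4, op5, op6
step 1: op2 enqueue(66) — queue <66>
step 2: op3 enqueue(3) — queue <66,3>
step 3: op1 enqueue(67) — queue <66,3,67>
step 4: op4 enqueue(76) — queue <66,3,67,76>
step 5: op5 dequeue() → 66 — queue <3,67,76>
step 6: op6 dequeue() → 3 — queue <67,76>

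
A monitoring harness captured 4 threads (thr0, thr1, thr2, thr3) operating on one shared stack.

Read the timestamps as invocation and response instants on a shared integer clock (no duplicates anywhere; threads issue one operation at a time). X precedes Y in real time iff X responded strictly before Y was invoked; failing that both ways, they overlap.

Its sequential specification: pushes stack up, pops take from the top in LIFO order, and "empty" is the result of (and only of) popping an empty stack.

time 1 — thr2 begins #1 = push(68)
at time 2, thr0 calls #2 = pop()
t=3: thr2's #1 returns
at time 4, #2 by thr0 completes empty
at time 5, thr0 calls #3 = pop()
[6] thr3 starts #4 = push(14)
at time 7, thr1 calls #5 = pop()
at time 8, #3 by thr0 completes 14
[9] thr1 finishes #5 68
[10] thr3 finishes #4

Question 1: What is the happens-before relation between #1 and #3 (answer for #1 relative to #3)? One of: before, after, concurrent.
#1 spans [1,3], #3 spans [5,8]
resp(#1)=3 < inv(#3)=5

before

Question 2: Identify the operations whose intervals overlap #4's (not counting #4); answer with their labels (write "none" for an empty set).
#4 spans [6,10]; an op avoiding the whole window 6..10 is ordered, any other is concurrent
#1 [1,3]: before
#2 [2,4]: before
#3 [5,8]: concurrent
#5 [7,9]: concurrent

#3, #5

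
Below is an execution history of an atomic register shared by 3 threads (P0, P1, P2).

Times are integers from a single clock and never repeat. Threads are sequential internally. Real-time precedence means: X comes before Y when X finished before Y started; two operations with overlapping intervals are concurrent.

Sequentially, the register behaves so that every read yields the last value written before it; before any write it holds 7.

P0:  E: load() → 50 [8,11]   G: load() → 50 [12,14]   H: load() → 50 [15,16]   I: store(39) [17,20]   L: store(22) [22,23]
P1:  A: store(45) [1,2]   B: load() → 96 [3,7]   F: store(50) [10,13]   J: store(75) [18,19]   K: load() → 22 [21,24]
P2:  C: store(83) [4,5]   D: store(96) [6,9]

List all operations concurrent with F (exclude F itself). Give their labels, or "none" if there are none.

E, G

F spans [10,13]: anything still running between times 10 and 13 counts as concurrent
A [1,2]: before
B [3,7]: before
C [4,5]: before
D [6,9]: before
E [8,11]: concurrent
G [12,14]: concurrent
H [15,16]: after
I [17,20]: after
J [18,19]: after
K [21,24]: after
L [22,23]: after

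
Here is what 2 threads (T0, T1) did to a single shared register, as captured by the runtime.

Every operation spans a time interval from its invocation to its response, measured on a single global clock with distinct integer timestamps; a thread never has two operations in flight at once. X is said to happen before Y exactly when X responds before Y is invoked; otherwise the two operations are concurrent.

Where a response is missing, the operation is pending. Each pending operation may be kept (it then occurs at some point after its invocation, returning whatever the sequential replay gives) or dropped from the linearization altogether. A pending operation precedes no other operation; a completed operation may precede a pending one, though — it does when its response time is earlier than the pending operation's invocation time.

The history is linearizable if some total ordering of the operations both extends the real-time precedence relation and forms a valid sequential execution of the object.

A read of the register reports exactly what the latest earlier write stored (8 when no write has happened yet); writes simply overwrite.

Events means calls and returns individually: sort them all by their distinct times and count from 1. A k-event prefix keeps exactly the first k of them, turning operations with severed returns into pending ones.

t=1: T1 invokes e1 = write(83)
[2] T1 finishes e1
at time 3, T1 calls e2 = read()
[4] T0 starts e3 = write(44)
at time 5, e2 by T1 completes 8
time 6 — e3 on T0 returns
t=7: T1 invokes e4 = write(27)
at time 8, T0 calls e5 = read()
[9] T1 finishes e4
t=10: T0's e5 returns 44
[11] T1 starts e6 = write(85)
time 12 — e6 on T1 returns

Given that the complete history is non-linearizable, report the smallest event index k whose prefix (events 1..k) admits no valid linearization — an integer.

5

events 1..4 are still linearizable — one witness is e1:
after step 1 (e1 write(83)): value 83
adding event 5 (e2 responds at 5) leaves no legal real-time order
including or dropping the 1 pending operation (e3) in any combination fails
e.g. e1, e2 (pending dropped): illegal at step 2, since e2 read() → 8 cannot apply there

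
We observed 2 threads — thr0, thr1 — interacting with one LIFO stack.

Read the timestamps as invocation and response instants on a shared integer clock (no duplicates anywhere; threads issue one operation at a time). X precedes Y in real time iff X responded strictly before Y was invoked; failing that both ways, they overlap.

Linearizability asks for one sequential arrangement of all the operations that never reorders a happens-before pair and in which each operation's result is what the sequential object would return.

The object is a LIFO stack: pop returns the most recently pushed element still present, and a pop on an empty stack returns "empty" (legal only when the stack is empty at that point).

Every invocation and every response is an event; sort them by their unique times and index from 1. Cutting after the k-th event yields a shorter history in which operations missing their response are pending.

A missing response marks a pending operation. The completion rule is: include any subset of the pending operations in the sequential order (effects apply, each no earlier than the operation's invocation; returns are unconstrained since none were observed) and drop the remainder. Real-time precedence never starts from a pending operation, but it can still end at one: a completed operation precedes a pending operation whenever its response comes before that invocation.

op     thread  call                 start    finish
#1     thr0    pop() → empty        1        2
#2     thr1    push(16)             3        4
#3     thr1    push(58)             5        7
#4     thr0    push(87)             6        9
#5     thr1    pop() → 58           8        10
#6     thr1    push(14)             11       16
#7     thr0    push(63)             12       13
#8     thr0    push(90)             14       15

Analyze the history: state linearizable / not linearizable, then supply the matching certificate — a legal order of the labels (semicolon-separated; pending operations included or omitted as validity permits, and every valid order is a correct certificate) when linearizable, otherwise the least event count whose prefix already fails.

1. #1 pop() → empty, leaving stack <>
2. #2 push(16), leaving stack <16>
3. #3 push(58), leaving stack <16,58>
4. #5 pop() → 58, leaving stack <16>
5. #4 push(87), leaving stack <16,87>
6. #6 push(14), leaving stack <16,87,14>
7. #7 push(63), leaving stack <16,87,14,63>
8. #8 push(90), leaving stack <16,87,14,63,90>

linearizable — witness: #1; #2; #3; #5; #4; #6; #7; #8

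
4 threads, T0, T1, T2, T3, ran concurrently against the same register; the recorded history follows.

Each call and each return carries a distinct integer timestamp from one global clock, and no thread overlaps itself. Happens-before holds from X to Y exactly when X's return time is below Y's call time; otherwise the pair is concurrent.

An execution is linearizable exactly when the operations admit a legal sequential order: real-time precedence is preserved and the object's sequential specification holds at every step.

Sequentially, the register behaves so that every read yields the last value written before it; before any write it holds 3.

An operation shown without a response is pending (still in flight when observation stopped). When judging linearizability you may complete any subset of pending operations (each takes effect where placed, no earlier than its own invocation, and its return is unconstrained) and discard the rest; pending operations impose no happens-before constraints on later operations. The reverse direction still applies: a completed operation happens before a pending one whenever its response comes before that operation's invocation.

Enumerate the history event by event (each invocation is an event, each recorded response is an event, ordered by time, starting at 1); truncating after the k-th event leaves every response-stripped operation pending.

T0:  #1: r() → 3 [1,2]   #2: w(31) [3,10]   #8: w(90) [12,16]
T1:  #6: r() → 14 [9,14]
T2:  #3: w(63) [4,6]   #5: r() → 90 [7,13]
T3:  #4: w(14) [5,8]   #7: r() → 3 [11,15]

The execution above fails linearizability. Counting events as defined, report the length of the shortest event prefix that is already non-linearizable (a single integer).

events 1..14 are linearizable; a witness order is #1, #2, #3, #4, #6, #7, #8, #5:
step 1: #1 r() → 3 — value 3
step 2: #2 w(31) — value 31
step 3: #3 w(63) — value 63
step 4: #4 w(14) — value 14
step 5: #6 r() → 14 — value 14
step 6: #7 r() (pending, included) — value 14
step 7: #8 w(90) (pending, included) — value 90
step 8: #5 r() → 90 — value 90
event 15 — #7's response, time 15 — after it, nothing linearizes
every completion of the 1 pending operation (#8) was checked; none linearizes
take #1, #2, #3, #4, #5, #6, #7 (pending dropped): step 5 already fails, because #5 r() → 90 cannot occur there
take #1, #2, #3, #4, #5, #7, #6 (pending dropped): step 5 already fails, because #5 r() → 90 cannot occur there

15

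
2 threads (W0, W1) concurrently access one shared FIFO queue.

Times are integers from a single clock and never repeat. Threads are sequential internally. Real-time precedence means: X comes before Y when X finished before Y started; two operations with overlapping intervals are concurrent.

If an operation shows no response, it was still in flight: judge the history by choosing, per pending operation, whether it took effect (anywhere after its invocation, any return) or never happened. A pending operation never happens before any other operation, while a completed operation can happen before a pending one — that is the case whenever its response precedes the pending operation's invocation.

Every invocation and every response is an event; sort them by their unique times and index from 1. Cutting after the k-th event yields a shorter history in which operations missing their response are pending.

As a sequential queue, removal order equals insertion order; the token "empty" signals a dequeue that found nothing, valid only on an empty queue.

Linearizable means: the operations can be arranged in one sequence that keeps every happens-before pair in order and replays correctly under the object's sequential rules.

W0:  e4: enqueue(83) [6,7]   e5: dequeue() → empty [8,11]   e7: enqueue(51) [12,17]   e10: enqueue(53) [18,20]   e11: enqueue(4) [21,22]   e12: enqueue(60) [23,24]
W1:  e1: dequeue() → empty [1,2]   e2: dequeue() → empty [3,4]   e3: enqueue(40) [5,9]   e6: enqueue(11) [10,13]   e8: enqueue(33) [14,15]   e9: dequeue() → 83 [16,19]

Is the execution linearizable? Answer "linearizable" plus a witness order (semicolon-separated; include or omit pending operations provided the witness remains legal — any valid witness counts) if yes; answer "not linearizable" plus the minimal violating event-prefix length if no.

already the first 11 events (up to e5's response at time 11) admit no linearization; the first 10 still do
the 5 completed operations admit 3 real-time orders; each fails the FIFO queue replay
no completion choice of the 1 pending operation (e6) rescues it — every subset was tried
sample order e1, e2, e3, e4, e5 (pending dropped) stalls at step 5 — e5 dequeue() → empty has no legal effect
sample order e1, e2, e4, e3, e5 (pending dropped) stalls at step 5 — e5 dequeue() → empty has no legal effect

not linearizable — minimal violating prefix: 11 events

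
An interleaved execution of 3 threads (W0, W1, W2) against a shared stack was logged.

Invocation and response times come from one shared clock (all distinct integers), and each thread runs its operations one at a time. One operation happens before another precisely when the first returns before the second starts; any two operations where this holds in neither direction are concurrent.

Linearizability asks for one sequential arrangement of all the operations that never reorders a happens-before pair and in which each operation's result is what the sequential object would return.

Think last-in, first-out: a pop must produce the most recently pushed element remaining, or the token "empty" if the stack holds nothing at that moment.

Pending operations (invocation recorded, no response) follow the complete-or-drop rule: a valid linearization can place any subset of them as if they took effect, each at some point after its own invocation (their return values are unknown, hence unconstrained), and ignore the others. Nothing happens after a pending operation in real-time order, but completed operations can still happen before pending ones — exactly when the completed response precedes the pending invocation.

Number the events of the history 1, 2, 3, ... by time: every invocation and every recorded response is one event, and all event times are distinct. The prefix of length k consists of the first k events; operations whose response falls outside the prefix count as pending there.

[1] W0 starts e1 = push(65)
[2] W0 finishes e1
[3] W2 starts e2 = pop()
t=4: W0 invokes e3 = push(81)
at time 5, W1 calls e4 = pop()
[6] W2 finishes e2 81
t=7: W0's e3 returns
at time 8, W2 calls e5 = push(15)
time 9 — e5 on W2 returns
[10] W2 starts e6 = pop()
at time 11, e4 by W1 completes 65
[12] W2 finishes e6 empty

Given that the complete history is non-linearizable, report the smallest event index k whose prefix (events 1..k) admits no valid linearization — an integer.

events 1..11 are linearizable; a witness order is e1, e3, e2, e4, e5:
after step 1 (e1 push(65)): stack <65>
after step 2 (e3 push(81)): stack <65,81>
after step 3 (e2 pop() → 81): stack <65>
after step 4 (e4 pop() → 65): stack <>
after step 5 (e5 push(15)): stack <15>
include event 12 — e6 responding at 12 — and every candidate order breaks
one such order, e1, e2, e3, e4, e5, e6, breaks at step 2 where e2 pop() → 81 is illegal
one such order, e1, e2, e3, e5, e4, e6, breaks at step 2 where e2 pop() → 81 is illegal

12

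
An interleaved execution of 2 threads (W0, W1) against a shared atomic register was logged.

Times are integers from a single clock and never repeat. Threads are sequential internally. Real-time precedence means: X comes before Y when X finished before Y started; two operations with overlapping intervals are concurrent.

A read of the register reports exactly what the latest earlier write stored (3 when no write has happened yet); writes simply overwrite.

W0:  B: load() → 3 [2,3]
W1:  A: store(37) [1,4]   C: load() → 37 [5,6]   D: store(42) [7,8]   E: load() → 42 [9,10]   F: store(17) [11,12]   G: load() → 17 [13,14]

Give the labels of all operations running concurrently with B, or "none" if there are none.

overlap test against B [2,3]: concurrent iff the interval meets 2..3
A [1,4]: concurrent
C [5,6]: after
D [7,8]: after
E [9,10]: after
F [11,12]: after
G [13,14]: after

A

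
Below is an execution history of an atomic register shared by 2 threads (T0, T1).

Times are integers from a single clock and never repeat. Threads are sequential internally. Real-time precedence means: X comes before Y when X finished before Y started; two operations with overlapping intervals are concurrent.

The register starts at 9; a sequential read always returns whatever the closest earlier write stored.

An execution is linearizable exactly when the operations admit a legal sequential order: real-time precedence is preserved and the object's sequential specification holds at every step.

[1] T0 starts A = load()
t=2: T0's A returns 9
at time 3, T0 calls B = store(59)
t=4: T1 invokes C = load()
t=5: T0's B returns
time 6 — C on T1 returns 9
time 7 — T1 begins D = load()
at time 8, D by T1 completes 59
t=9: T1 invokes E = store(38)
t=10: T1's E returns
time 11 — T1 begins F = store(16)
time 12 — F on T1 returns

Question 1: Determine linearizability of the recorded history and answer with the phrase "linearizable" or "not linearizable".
linearizable

a witness: A, C, B, D, E, F
1. A load() → 9, leaving value 9
2. C load() → 9, leaving value 9
3. B store(59), leaving value 59
4. D load() → 59, leaving value 59
5. E store(38), leaving value 38
6. F store(16), leaving value 16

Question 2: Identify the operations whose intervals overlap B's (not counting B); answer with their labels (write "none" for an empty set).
C

concurrent with B ([3,5]): every op whose interval crosses 3..5
A [1,2]: before
C [4,6]: concurrent
D [7,8]: after
E [9,10]: after
F [11,12]: after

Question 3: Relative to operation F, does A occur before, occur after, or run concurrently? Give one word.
before

A spans [1,2], F spans [11,12]
resp(A)=2 < inv(F)=11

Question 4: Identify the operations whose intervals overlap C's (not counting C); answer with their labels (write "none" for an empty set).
B

overlap test against C [4,6]: concurrent iff the interval meets 4..6
A [1,2]: before
B [3,5]: concurrent
D [7,8]: after
E [9,10]: after
F [11,12]: after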